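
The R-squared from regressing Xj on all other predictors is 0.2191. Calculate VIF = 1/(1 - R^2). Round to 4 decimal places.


VIF = 1 / (1 - 0.2191).
= 1 / 0.7809 = 1.2806.

1.2806


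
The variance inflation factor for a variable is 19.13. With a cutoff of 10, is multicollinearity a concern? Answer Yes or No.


Compare VIF = 19.13 to the threshold of 10.
19.13 >= 10, so the answer is Yes.

Yes


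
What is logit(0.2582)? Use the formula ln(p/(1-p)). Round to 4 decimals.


Compute the odds: 0.2582/0.7418 = 0.3481.
Take the natural log: ln(0.3481) = -1.0553.

-1.0553


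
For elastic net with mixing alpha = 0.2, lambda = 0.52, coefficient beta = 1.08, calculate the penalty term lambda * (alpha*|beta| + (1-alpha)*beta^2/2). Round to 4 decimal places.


L1 component = 0.2 * |1.08| = 0.2160.
L2 component = 0.8 * 1.08^2 / 2 = 0.4666.
Penalty = 0.52 * (0.2160 + 0.4666) = 0.52 * 0.6826 = 0.3549.

0.3549


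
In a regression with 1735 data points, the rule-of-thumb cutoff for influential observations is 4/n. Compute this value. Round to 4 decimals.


Using the rule of thumb:
Threshold = 4 / 1735 = 0.0023.

0.0023


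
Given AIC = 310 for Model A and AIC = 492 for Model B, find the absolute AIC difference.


|AIC_A - AIC_B| = |310 - 492| = 182.
Model A is preferred (lower AIC).

182


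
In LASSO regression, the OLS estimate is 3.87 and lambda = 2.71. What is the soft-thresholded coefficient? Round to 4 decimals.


Absolute value: |3.87| = 3.87.
Compare to lambda = 2.71.
Since |beta| > lambda, coefficient = sign(beta)*(|beta| - lambda) = 1.1600.

1.1600


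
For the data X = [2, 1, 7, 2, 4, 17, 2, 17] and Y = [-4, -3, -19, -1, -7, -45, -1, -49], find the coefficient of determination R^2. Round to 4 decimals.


After computing the OLS fit (b0=2.9969, b1=-2.9418):
SSres = 30.7987, SStot = 2782.8750.
R^2 = 1 - 30.7987/2782.8750 = 0.9889.

0.9889


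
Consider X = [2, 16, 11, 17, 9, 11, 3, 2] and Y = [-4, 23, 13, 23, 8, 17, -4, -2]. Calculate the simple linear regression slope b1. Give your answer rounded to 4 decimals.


Calculate xbar = 8.8750, ybar = 9.2500.
S_xx = 254.8750, S_xy = 480.2500.
Using b1 = S_xy / S_xx = 480.2500 / 254.8750, we get b1 = 1.8843.

1.8843


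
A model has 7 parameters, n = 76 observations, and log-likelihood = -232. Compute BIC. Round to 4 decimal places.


ln(76) = 4.330733.
k * ln(n) = 7 * 4.330733 = 30.315131.
-2L = 464.
BIC = 30.315131 + 464 = 494.315131, which rounds to 494.3151.

494.3151


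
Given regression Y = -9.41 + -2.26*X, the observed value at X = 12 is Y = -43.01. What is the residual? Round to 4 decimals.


Compute yhat = -9.41 + (-2.26)(12) = -36.5300.
Residual = actual - predicted = -43.01 - -36.5300 = -6.4800.

-6.4800


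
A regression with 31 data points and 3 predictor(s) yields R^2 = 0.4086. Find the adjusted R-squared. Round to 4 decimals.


Adjusted R^2 = 1 - (1 - R^2) * (n-1)/(n-p-1).
(1 - R^2) = 0.5914.
(n-1)/(n-p-1) = 30/27.
(1 - R^2) * (n-1) = 0.5914 * 30 = 17.7420.
Divide by (n-p-1): 17.7420 / 27 = 0.6571.
Adj R^2 = 1 - 0.6571 = 0.3429.

0.3429


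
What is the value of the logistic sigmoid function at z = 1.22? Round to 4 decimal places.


Compute exp(-1.2200) = 0.2952.
Sigmoid = 1 / (1 + 0.2952) = 1 / 1.2952 = 0.7721.

0.7721


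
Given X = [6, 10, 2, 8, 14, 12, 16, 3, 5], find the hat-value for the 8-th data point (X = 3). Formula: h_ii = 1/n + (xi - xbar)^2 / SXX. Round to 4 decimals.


Mean of X: xbar = 8.4444.
SXX = 192.2222.
For X = 3: h = 1/9 + (3 - 8.4444)^2/192.2222 = 0.2653.

0.2653


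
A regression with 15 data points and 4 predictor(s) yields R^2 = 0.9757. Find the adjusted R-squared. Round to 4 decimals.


Adjusted R^2 = 1 - (1 - R^2) * (n-1)/(n-p-1).
(1 - R^2) = 0.0243.
(n-1)/(n-p-1) = 14/10.
(1 - R^2) * (n-1) = 0.0243 * 14 = 0.3402.
Divide by (n-p-1): 0.3402 / 10 = 0.0340.
Adj R^2 = 1 - 0.0340 = 0.9660.

0.9660


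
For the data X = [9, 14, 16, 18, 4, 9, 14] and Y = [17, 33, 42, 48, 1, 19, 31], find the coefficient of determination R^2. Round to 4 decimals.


The fitted line is Y = -12.2636 + 3.2958*X.
SSres = 15.0060, SStot = 1557.4286.
R^2 = 1 - SSres/SStot = 0.9904.

0.9904


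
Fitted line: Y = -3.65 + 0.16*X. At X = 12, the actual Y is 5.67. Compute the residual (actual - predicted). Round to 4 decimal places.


Fitted value at X = 12 is yhat = -3.65 + 0.16*12 = -1.7300.
Residual = 5.67 - -1.7300 = 7.4000.

7.4000


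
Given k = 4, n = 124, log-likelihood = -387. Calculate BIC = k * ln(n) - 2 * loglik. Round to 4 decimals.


ln(124) = 4.820282.
k * ln(n) = 4 * 4.820282 = 19.281128.
-2L = 774.
BIC = 19.281128 + 774 = 793.281128, which rounds to 793.2811.

793.2811


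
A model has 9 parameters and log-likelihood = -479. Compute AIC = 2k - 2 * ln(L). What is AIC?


Compute:
2k = 2*9 = 18.
-2*loglik = -2*(-479) = 958.
AIC = 18 + 958 = 976.

976


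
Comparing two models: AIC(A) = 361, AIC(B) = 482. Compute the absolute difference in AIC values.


Absolute difference = |361 - 482| = 121.
The model with lower AIC (A) is preferred.

121


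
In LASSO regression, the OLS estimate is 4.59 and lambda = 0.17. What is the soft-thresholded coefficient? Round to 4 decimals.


|beta_OLS| = 4.59.
lambda = 0.17.
Since |beta| > lambda, coefficient = sign(beta)*(|beta| - lambda) = 4.4200.
Result = 4.4200.

4.4200


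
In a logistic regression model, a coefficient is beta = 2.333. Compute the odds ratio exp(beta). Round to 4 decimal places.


Odds ratio = exp(beta) = exp(2.333).
= 10.3088.

10.3088


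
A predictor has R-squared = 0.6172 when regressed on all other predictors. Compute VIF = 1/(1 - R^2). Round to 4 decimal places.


Using VIF = 1/(1 - R^2_j):
1 - 0.6172 = 0.3828.
VIF = 2.6123.

2.6123


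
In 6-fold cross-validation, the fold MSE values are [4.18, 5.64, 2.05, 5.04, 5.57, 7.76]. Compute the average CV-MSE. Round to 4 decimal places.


Total MSE across folds = 30.2400.
CV-MSE = 30.2400/6 = 5.0400.

5.0400


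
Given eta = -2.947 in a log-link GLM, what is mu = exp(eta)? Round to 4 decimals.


The inverse log link gives:
mu = exp(-2.947) = 0.0525.

0.0525


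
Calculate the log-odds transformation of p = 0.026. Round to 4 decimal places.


Compute the odds: 0.026/0.974 = 0.0267.
Take the natural log: ln(0.0267) = -3.6233.

-3.6233


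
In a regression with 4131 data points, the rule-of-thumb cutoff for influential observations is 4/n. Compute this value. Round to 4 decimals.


Using the rule of thumb:
Threshold = 4 / 4131 = 0.0010.

0.0010


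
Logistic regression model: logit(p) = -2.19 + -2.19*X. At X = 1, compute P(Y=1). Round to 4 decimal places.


z = -2.19 + -2.19 * 1 = -4.3800.
Sigmoid: P = 1 / (1 + exp(4.3800)) = 0.0124.

0.0124


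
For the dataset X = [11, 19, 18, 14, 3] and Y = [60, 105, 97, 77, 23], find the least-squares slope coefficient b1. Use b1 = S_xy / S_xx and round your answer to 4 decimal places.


First compute the means: xbar = 13.0000, ybar = 72.4000.
Then S_xx = sum((xi - xbar)^2) = 166.0000.
S_xy = sum((xi - xbar)(yi - ybar)) = 842.0000.
b1 = S_xy / S_xx = 842.0000 / 166.0000 = 5.0723.

5.0723


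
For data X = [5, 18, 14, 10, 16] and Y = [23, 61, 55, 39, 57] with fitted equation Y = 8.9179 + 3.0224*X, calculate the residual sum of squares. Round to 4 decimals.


For each point, residual = actual - predicted.
Residuals: [-1.0299, -2.3211, 3.7685, -0.1419, -0.2763].
Sum of squared residuals = 20.7463.

20.7463


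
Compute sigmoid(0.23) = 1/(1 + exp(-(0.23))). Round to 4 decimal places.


First, exp(-0.2300) = 0.7945.
Then sigma(z) = 1/(1 + 0.7945) = 0.5572.

0.5572


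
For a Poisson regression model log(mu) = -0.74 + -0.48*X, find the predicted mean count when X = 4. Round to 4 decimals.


eta = -0.74 + -0.48 * 4 = -2.6600.
mu = exp(-2.6600) = 0.0699.

0.0699


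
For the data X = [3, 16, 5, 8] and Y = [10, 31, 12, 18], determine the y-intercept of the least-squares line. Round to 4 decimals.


First find the slope: b1 = 1.6531.
Means: xbar = 8.0000, ybar = 17.7500.
b0 = ybar - b1 * xbar = 17.7500 - 1.6531 * 8.0000 = 4.5255.

4.5255


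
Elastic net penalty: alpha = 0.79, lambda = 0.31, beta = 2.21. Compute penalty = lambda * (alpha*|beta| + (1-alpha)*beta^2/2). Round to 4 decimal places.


alpha * |beta| = 0.79 * 2.21 = 1.7459.
(1-alpha) * beta^2/2 = 0.21 * 4.8841/2 = 0.5128.
Total = 0.31 * (1.7459 + 0.5128) = 0.7002.

0.7002


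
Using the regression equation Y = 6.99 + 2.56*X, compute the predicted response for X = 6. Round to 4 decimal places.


Predicted value:
Y = 6.99 + (2.56)(6) = 6.99 + 15.3600 = 22.3500.

22.3500


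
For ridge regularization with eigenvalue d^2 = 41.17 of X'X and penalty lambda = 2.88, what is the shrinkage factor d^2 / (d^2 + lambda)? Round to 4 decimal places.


Denominator = d^2 + lambda = 41.17 + 2.88 = 44.0500.
Shrinkage = 41.17 / 44.0500 = 0.9346.

0.9346


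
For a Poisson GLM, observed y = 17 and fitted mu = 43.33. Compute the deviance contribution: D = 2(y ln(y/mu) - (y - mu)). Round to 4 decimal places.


y/mu = 17/43.33 = 0.392338 (approx.), and ln(17/43.33) = -0.935632.
y * ln(y/mu) = 17 * -0.935632 = -15.905744.
y - mu = -26.33.
D = 2 * (-15.905744 - -26.33) = 20.848512, which rounds to 20.8485.

20.8485


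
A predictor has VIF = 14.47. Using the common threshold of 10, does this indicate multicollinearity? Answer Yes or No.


Compare VIF = 14.47 to the threshold of 10.
14.47 >= 10, so the answer is Yes.

Yes


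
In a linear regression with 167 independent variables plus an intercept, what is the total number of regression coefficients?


Including the intercept, the model has 167 predictor coefficients + 1 intercept.
Total = 168.

168


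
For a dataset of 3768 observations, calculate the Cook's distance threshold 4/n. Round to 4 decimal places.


The threshold is 4/n.
4/3768 = 0.0011.

0.0011


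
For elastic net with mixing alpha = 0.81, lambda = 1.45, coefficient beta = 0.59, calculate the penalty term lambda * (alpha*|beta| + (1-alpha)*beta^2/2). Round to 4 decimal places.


alpha * |beta| = 0.81 * 0.59 = 0.4779.
(1-alpha) * beta^2/2 = 0.19 * 0.3481/2 = 0.0331.
Total = 1.45 * (0.4779 + 0.0331) = 0.7409.

0.7409


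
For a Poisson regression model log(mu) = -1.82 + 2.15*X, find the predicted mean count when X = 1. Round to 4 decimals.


Linear predictor: eta = -1.82 + (2.15)(1) = 0.3300.
Expected count: mu = exp(0.3300) = 1.3910.

1.3910


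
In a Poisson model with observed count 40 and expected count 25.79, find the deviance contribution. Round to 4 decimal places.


y/mu = 40/25.79 = 1.550989 (approx.), and ln(40/25.79) = 0.438893.
y * ln(y/mu) = 40 * 0.438893 = 17.555720.
y - mu = 14.21.
D = 2 * (17.555720 - 14.21) = 6.691440, which rounds to 6.6914.

6.6914


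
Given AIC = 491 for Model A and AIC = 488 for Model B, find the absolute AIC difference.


|AIC_A - AIC_B| = |491 - 488| = 3.
Model B is preferred (lower AIC).

3


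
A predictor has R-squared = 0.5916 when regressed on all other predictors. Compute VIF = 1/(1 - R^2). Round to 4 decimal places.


VIF = 1 / (1 - 0.5916).
= 1 / 0.4084 = 2.4486.

2.4486


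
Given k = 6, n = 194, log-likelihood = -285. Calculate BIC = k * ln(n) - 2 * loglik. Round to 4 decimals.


ln(194) = 5.267858.
k * ln(n) = 6 * 5.267858 = 31.607148.
-2L = 570.
BIC = 31.607148 + 570 = 601.607148, which rounds to 601.6071.

601.6071


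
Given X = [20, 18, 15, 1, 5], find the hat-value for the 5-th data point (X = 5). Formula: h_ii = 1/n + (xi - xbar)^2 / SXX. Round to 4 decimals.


Mean of X: xbar = 11.8000.
SXX = 278.8000.
For X = 5: h = 1/5 + (5 - 11.8000)^2/278.8000 = 0.3659.

0.3659


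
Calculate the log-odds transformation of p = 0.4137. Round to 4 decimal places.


1 - p = 0.5863.
p/(1-p) = 0.7056.
logit = ln(0.7056) = -0.3487.

-0.3487


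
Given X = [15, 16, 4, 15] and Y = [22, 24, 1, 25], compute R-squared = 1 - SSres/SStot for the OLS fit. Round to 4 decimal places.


After computing the OLS fit (b0=-6.8711, b1=1.9897):
SSres = 5.9897, SStot = 390.0000.
R^2 = 1 - 5.9897/390.0000 = 0.9846.

0.9846


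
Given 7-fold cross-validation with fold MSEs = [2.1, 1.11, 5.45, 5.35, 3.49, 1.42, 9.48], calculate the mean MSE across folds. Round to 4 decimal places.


Add all fold MSEs: 28.4000.
Divide by k = 7: 28.4000/7 = 4.0571.

4.0571


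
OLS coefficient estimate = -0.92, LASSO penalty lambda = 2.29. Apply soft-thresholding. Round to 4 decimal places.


Absolute value: |-0.92| = 0.92.
Compare to lambda = 2.29.
Since |beta| <= lambda, the coefficient is set to 0.

0.0000


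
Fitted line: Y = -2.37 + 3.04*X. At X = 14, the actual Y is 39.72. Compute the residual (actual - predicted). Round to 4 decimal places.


Compute yhat = -2.37 + (3.04)(14) = 40.1900.
Residual = actual - predicted = 39.72 - 40.1900 = -0.4700.

-0.4700


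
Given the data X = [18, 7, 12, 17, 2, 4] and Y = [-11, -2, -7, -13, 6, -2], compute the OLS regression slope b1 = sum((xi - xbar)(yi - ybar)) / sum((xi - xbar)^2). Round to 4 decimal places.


Calculate xbar = 10.0000, ybar = -4.8333.
S_xx = 226.0000, S_xy = -223.0000.
Using b1 = S_xy / S_xx = -223.0000 / 226.0000, we get b1 = -0.9867.

-0.9867


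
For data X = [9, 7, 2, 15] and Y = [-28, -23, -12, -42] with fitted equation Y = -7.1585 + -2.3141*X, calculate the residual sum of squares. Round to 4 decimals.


Compute predicted values, then residuals = yi - yhat_i.
Residuals: [-0.0146, 0.3572, -0.2133, -0.1300].
SSres = sum(residual^2) = 0.1902.

0.1902


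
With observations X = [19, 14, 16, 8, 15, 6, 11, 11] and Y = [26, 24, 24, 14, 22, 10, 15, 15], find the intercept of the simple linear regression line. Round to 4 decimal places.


The slope is b1 = 1.3154.
Sample means are xbar = 12.5000 and ybar = 18.7500.
Intercept: b0 = 18.7500 - (1.3154)(12.5000) = 2.3077.

2.3077


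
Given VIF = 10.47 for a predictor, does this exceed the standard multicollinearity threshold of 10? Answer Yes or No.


The threshold is 10.
VIF = 10.47 is >= 10.
Multicollinearity indication: Yes.

Yes


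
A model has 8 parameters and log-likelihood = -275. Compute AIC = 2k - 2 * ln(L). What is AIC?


AIC = 2k - 2*loglik = 2(8) - 2(-275).
= 16 + 550 = 566.

566


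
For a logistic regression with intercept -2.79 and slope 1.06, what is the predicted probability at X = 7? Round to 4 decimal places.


Linear predictor: z = -2.79 + 1.06 * 7 = 4.6300.
P = 1/(1 + exp(-4.6300)) = 1/(1 + 0.0098) = 0.9903.

0.9903


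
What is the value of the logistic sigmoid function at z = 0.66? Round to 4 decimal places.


Compute exp(-0.6600) = 0.5169.
Sigmoid = 1 / (1 + 0.5169) = 1 / 1.5169 = 0.6593.

0.6593


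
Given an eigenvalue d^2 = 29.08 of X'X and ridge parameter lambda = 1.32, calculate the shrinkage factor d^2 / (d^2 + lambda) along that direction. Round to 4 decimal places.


d^2 + lambda = 29.08 + 1.32 = 30.4000.
Shrinkage factor = 29.08/30.4000 = 0.9566.

0.9566


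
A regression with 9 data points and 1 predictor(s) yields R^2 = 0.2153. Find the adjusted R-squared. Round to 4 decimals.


Using the formula:
(1 - 0.2153) = 0.7847.
Multiply by 8/7: 0.7847 * 8 = 6.2776, then 6.2776 / 7 = 0.8968.
Adj R^2 = 1 - 0.8968 = 0.1032.

0.1032


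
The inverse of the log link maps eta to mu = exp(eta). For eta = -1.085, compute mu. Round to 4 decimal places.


The inverse log link gives:
mu = exp(-1.085) = 0.3379.

0.3379


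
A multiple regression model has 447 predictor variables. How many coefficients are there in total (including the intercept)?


Total coefficients = number of predictors + 1 (for the intercept).
= 447 + 1 = 448.

448


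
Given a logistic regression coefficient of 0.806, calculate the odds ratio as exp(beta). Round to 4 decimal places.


The odds ratio is computed as:
OR = e^(0.806) = 2.2389.

2.2389


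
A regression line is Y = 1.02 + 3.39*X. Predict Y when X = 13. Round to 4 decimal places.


Substitute X = 13 into the equation:
Y = 1.02 + 3.39 * 13 = 1.02 + 44.0700 = 45.0900.

45.0900


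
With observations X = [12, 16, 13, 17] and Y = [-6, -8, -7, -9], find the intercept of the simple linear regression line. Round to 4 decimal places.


The slope is b1 = -0.5294.
Sample means are xbar = 14.5000 and ybar = -7.5000.
Intercept: b0 = -7.5000 - (-0.5294)(14.5000) = 0.1765.

0.1765


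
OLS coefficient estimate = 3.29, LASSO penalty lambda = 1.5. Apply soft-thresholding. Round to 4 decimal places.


Check: |3.29| = 3.29 vs lambda = 1.5.
Since |beta| > lambda, coefficient = sign(beta)*(|beta| - lambda) = 1.7900.
Soft-thresholded coefficient = 1.7900.

1.7900


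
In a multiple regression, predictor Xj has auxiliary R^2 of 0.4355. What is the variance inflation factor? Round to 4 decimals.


Denominator: 1 - 0.4355 = 0.5645.
VIF = 1 / 0.5645 = 1.7715.

1.7715


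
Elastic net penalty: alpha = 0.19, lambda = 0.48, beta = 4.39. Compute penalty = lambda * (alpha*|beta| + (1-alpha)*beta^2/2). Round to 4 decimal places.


alpha * |beta| = 0.19 * 4.39 = 0.8341.
(1-alpha) * beta^2/2 = 0.81 * 19.2721/2 = 7.8052.
Total = 0.48 * (0.8341 + 7.8052) = 4.1469.

4.1469


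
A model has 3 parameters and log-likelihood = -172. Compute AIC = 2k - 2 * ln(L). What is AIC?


AIC = 2k - 2*loglik = 2(3) - 2(-172).
= 6 + 344 = 350.

350


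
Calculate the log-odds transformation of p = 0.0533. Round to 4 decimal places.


The odds are p/(1-p) = 0.0533 / 0.9467 = 0.0563.
logit(p) = ln(0.0563) = -2.8770.

-2.8770


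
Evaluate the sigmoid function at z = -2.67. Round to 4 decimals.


First, exp(2.6700) = 14.4400.
Then sigma(z) = 1/(1 + 14.4400) = 0.0648.

0.0648


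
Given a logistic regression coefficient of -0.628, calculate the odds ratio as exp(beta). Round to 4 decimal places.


exp(-0.628) = 0.5337.
So the odds ratio is 0.5337.

0.5337


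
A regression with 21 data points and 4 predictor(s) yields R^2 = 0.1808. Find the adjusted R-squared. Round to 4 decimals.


Plug in: Adj R^2 = 1 - (1 - 0.1808) * 20/16.
= 1 - 0.8192 * 20/16
= 1 - 16.3840 / 16
= 1 - 1.0240 = -0.0240.

-0.0240


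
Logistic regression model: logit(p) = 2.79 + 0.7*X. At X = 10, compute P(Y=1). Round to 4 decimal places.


z = 2.79 + 0.7 * 10 = 9.7900.
Sigmoid: P = 1 / (1 + exp(-9.7900)) = 0.9999.

0.9999


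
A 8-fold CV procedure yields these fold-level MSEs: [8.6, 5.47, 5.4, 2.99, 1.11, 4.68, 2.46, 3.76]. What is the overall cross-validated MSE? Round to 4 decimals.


Sum of fold MSEs = 34.4700.
Average = 34.4700 / 8 = 4.3088.

4.3088


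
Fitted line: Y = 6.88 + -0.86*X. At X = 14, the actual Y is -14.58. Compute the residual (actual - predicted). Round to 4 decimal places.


Predicted = 6.88 + -0.86 * 14 = -5.1600.
Residual = -14.58 - -5.1600 = -9.4200.

-9.4200


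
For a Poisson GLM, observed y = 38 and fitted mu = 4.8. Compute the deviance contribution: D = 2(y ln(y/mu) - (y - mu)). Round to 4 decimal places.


y/mu = 38/4.8 = 7.916667 (approx.), and ln(38/4.8) = 2.068970.
y * ln(y/mu) = 38 * 2.068970 = 78.620860.
y - mu = 33.2.
D = 2 * (78.620860 - 33.2) = 90.841720, which rounds to 90.8417.

90.8417


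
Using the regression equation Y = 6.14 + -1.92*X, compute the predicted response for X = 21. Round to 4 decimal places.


Substitute X = 21 into the equation:
Y = 6.14 + -1.92 * 21 = 6.14 + -40.3200 = -34.1800.

-34.1800


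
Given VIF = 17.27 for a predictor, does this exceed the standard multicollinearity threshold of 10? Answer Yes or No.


Check: VIF = 17.27 vs threshold = 10.
Since 17.27 >= 10, the answer is Yes.

Yes


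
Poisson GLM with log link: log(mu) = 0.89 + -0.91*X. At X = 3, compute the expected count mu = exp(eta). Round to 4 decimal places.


Compute eta = 0.89 + -0.91 * 3 = -1.8400.
Apply inverse link: mu = e^-1.8400 = 0.1588.

0.1588


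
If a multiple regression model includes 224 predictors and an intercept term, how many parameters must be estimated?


Each predictor gets one coefficient, plus one intercept.
Total parameters = 224 + 1 = 225.

225


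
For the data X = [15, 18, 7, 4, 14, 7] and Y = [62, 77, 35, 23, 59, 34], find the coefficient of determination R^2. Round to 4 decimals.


Fit the OLS line: b0 = 8.0786, b1 = 3.7158.
SSres = 9.4962.
SStot = 2147.3333.
R^2 = 1 - 9.4962/2147.3333 = 0.9956.

0.9956


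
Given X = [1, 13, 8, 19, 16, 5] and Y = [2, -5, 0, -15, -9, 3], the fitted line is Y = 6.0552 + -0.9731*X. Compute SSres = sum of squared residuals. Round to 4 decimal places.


Compute predicted values, then residuals = yi - yhat_i.
Residuals: [-3.0821, 1.5951, 1.7296, -2.5663, 0.5144, 1.8103].
SSres = sum(residual^2) = 25.1629.

25.1629


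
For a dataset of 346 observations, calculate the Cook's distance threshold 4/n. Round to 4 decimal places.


The threshold is 4/n.
4/346 = 0.0116.

0.0116


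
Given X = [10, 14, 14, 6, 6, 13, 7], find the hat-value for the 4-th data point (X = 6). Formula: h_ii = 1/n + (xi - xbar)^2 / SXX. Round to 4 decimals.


Mean of X: xbar = 10.0000.
SXX = 82.0000.
For X = 6: h = 1/7 + (6 - 10.0000)^2/82.0000 = 0.3380.

0.3380


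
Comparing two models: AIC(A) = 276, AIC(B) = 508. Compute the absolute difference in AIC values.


Absolute difference = |276 - 508| = 232.
The model with lower AIC (A) is preferred.

232


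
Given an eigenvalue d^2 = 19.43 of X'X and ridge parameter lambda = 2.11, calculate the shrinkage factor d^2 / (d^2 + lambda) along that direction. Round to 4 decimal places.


Compute the denominator: 19.43 + 2.11 = 21.5400.
Shrinkage factor = 19.43 / 21.5400 = 0.9020.

0.9020


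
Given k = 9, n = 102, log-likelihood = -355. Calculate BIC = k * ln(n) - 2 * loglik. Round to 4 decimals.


Compute k*ln(n) = 9*ln(102) = 9*4.624973 = 41.624757.
Then -2*loglik = 710.
BIC = 41.624757 + 710 = 751.624757, which rounds to 751.6248.

751.6248


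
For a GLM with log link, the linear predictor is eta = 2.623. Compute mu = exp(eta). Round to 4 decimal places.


The inverse log link gives:
mu = exp(2.623) = 13.7770.

13.7770


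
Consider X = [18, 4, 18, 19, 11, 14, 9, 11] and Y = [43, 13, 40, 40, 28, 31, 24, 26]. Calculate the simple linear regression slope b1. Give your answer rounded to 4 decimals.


The sample means are xbar = 13.0000 and ybar = 30.6250.
Compute S_xx = 192.0000 and S_xy = 365.0000.
Slope b1 = S_xy / S_xx = 365.0000 / 192.0000 = 1.9010.

1.9010


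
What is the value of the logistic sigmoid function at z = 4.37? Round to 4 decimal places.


exp(-4.3700) = 0.0127.
1 + exp(-z) = 1.0127.
sigmoid = 1/1.0127 = 0.9875.

0.9875


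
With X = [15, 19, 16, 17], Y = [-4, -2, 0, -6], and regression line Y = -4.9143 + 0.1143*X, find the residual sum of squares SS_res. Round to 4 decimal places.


Predicted values from Y = -4.9143 + 0.1143*X.
Residuals: [-0.8002, 0.7426, 3.0855, -3.0288].
SSres = 19.8857.

19.8857


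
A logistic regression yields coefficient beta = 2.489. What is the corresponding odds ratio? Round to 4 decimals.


The odds ratio is computed as:
OR = e^(2.489) = 12.0492.

12.0492


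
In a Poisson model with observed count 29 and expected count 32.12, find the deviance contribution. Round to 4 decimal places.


Compute y*ln(y/mu) = 29*ln(29/32.12) = 29*-0.102183 = -2.963307.
y - mu = -3.12.
D = 2*(-2.963307 - (-3.12)) = 0.313386, which rounds to 0.3134.

0.3134


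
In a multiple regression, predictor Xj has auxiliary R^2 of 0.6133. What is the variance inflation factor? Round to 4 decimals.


VIF = 1 / (1 - 0.6133).
= 1 / 0.3867 = 2.5860.

2.5860


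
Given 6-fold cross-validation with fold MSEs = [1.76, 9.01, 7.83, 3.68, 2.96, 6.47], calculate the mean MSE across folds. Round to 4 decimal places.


Sum of fold MSEs = 31.7100.
Average = 31.7100 / 6 = 5.2850.

5.2850


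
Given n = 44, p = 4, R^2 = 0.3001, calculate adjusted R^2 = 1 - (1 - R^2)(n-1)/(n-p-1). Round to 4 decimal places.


Adjusted R^2 = 1 - (1 - R^2) * (n-1)/(n-p-1).
(1 - R^2) = 0.6999.
(n-1)/(n-p-1) = 43/39.
(1 - R^2) * (n-1) = 0.6999 * 43 = 30.0957.
Divide by (n-p-1): 30.0957 / 39 = 0.7717.
Adj R^2 = 1 - 0.7717 = 0.2283.

0.2283


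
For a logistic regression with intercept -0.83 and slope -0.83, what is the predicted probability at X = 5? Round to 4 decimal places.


Linear predictor: z = -0.83 + -0.83 * 5 = -4.9800.
P = 1/(1 + exp(4.9800)) = 1/(1 + 145.4744) = 0.0068.

0.0068


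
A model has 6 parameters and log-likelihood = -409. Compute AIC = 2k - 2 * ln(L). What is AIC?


AIC = 2k - 2*loglik = 2(6) - 2(-409).
= 12 + 818 = 830.

830


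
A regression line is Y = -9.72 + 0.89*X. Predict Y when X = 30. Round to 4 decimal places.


Substitute X = 30 into the equation:
Y = -9.72 + 0.89 * 30 = -9.72 + 26.7000 = 16.9800.

16.9800


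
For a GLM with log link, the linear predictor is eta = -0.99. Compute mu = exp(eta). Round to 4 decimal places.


mu = exp(eta) = exp(-0.99).
= 0.3716.

0.3716


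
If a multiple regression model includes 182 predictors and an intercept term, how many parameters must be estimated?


Total coefficients = number of predictors + 1 (for the intercept).
= 182 + 1 = 183.

183


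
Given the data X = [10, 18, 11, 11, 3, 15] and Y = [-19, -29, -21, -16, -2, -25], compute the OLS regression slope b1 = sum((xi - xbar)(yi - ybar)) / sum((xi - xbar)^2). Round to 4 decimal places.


First compute the means: xbar = 11.3333, ybar = -18.6667.
Then S_xx = sum((xi - xbar)^2) = 129.3333.
S_xy = sum((xi - xbar)(yi - ybar)) = -230.6667.
b1 = S_xy / S_xx = -230.6667 / 129.3333 = -1.7835.

-1.7835


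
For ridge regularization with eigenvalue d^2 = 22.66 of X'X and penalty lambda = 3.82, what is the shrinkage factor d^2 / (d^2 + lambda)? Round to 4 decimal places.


d^2 + lambda = 22.66 + 3.82 = 26.4800.
Shrinkage factor = 22.66/26.4800 = 0.8557.

0.8557


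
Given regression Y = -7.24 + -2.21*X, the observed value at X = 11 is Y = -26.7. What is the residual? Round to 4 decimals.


Compute yhat = -7.24 + (-2.21)(11) = -31.5500.
Residual = actual - predicted = -26.7 - -31.5500 = 4.8500.

4.8500


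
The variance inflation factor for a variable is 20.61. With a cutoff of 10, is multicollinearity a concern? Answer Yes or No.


Check: VIF = 20.61 vs threshold = 10.
Since 20.61 >= 10, the answer is Yes.

Yes


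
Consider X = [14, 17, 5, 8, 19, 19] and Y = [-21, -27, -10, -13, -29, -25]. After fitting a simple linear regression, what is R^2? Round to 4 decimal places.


The fitted line is Y = -3.3213 + -1.2814*X.
SSres = 12.9525, SStot = 300.8333.
R^2 = 1 - SSres/SStot = 0.9569.

0.9569


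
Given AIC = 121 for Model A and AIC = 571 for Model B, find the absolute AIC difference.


|AIC_A - AIC_B| = |121 - 571| = 450.
Model A is preferred (lower AIC).

450


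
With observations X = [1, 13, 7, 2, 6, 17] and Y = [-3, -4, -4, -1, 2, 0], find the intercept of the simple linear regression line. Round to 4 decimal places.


The slope is b1 = 0.0188.
Sample means are xbar = 7.6667 and ybar = -1.6667.
Intercept: b0 = -1.6667 - (0.0188)(7.6667) = -1.8106.

-1.8106


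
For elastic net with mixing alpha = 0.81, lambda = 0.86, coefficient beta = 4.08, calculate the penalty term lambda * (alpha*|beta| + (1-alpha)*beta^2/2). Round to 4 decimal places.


Compute:
L1 = 0.81 * 4.08 = 3.3048.
L2 = 0.19 * 4.08^2 / 2 = 1.5814.
Penalty = 0.86 * (3.3048 + 1.5814) = 4.2021.

4.2021


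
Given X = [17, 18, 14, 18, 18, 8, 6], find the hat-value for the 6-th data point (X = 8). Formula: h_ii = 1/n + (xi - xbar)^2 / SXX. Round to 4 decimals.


n = 7, xbar = 14.1429.
SXX = sum((xi - xbar)^2) = 156.8571.
h = 1/7 + (8 - 14.1429)^2 / 156.8571 = 0.3834.

0.3834


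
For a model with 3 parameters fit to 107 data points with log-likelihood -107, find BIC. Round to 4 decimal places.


Compute k*ln(n) = 3*ln(107) = 3*4.672829 = 14.018487.
Then -2*loglik = 214.
BIC = 14.018487 + 214 = 228.018487, which rounds to 228.0185.

228.0185


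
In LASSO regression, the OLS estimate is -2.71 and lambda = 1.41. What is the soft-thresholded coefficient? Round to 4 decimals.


Check: |-2.71| = 2.71 vs lambda = 1.41.
Since |beta| > lambda, coefficient = sign(beta)*(|beta| - lambda) = -1.3000.
Soft-thresholded coefficient = -1.3000.

-1.3000


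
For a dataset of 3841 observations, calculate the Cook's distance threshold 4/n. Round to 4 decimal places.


Using the rule of thumb:
Threshold = 4 / 3841 = 0.0010.

0.0010


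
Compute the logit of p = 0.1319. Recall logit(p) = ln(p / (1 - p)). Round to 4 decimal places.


Compute the odds: 0.1319/0.8681 = 0.1519.
Take the natural log: ln(0.1519) = -1.8843.

-1.8843


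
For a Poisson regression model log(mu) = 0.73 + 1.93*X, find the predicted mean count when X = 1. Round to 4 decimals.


Compute eta = 0.73 + 1.93 * 1 = 2.6600.
Apply inverse link: mu = e^2.6600 = 14.2963.

14.2963


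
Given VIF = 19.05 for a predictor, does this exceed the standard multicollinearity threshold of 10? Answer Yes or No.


Check: VIF = 19.05 vs threshold = 10.
Since 19.05 >= 10, the answer is Yes.

Yes


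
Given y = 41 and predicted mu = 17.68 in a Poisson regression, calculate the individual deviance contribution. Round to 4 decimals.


y/mu = 41/17.68 = 2.319005 (approx.), and ln(41/17.68) = 0.841138.
y * ln(y/mu) = 41 * 0.841138 = 34.486658.
y - mu = 23.32.
D = 2 * (34.486658 - 23.32) = 22.333316, which rounds to 22.3333.

22.3333


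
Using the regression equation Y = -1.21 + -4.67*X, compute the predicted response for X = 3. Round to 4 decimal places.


Plug X = 3 into Y = -1.21 + -4.67*X:
Y = -1.21 + -14.0100 = -15.2200.

-15.2200


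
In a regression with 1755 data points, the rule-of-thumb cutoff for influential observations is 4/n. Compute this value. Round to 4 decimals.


Cook's distance cutoff = 4/n = 4/1755.
= 0.0023.

0.0023


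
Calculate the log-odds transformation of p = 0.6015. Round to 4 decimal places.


Compute the odds: 0.6015/0.3985 = 1.5094.
Take the natural log: ln(1.5094) = 0.4117.

0.4117


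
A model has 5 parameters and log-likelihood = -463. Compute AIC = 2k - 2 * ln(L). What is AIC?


AIC = 2*5 - 2*(-463).
= 10 + 926 = 936.

936


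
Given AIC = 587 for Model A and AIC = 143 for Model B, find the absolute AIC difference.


Compute |587 - 143| = 444.
Model B has the smaller AIC.

444


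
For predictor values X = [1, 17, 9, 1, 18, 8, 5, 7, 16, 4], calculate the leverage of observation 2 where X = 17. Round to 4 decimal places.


Mean of X: xbar = 8.6000.
SXX = 366.4000.
For X = 17: h = 1/10 + (17 - 8.6000)^2/366.4000 = 0.2926.

0.2926


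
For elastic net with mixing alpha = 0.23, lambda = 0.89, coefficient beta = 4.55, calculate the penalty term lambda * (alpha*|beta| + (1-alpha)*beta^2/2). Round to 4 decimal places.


alpha * |beta| = 0.23 * 4.55 = 1.0465.
(1-alpha) * beta^2/2 = 0.77 * 20.7025/2 = 7.9705.
Total = 0.89 * (1.0465 + 7.9705) = 8.0251.

8.0251


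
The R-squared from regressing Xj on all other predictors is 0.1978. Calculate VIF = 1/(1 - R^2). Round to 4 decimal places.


VIF = 1 / (1 - 0.1978).
= 1 / 0.8022 = 1.2466.

1.2466


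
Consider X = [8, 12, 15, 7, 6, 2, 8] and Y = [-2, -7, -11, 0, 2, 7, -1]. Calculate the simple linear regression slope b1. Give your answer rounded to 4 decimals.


The sample means are xbar = 8.2857 and ybar = -1.7143.
Compute S_xx = 105.4286 and S_xy = -147.5714.
Slope b1 = S_xy / S_xx = -147.5714 / 105.4286 = -1.3997.

-1.3997


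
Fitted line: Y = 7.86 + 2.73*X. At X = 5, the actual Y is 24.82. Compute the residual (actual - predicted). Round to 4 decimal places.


Fitted value at X = 5 is yhat = 7.86 + 2.73*5 = 21.5100.
Residual = 24.82 - 21.5100 = 3.3100.

3.3100


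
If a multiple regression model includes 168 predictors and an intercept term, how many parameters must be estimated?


Including the intercept, the model has 168 predictor coefficients + 1 intercept.
Total = 169.

169


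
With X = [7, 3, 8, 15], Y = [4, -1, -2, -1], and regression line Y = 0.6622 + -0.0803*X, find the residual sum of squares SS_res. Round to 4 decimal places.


Compute predicted values, then residuals = yi - yhat_i.
Residuals: [3.8999, -1.4213, -2.0198, -0.4577].
SSres = sum(residual^2) = 21.5184.

21.5184


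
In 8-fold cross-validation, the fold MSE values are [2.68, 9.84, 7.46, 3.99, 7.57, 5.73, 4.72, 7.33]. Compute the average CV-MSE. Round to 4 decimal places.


Sum of fold MSEs = 49.3200.
Average = 49.3200 / 8 = 6.1650.

6.1650


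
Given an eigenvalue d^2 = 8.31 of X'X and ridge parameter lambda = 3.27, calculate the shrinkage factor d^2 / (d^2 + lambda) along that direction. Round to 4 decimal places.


Compute the denominator: 8.31 + 3.27 = 11.5800.
Shrinkage factor = 8.31 / 11.5800 = 0.7176.

0.7176


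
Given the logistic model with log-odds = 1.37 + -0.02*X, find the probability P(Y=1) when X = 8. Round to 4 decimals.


z = 1.37 + -0.02 * 8 = 1.2100.
Sigmoid: P = 1 / (1 + exp(-1.2100)) = 0.7703.

0.7703


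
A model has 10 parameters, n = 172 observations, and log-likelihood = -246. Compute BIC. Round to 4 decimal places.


ln(172) = 5.147494.
k * ln(n) = 10 * 5.147494 = 51.474940.
-2L = 492.
BIC = 51.474940 + 492 = 543.474940, which rounds to 543.4749.

543.4749


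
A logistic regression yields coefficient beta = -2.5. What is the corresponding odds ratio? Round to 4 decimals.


Odds ratio = exp(beta) = exp(-2.5).
= 0.0821.

0.0821


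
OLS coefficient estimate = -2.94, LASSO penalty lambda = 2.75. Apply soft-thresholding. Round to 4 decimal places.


Check: |-2.94| = 2.94 vs lambda = 2.75.
Since |beta| > lambda, coefficient = sign(beta)*(|beta| - lambda) = -0.1900.
Soft-thresholded coefficient = -0.1900.

-0.1900


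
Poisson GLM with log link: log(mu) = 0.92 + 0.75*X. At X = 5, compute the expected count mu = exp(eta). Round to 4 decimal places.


Linear predictor: eta = 0.92 + (0.75)(5) = 4.6700.
Expected count: mu = exp(4.6700) = 106.6977.

106.6977


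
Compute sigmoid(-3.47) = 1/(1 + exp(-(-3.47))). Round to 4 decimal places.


Compute exp(3.4700) = 32.1367.
Sigmoid = 1 / (1 + 32.1367) = 1 / 33.1367 = 0.0302.

0.0302


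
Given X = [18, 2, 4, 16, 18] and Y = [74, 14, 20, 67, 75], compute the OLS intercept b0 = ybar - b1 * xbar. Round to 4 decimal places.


The slope is b1 = 3.8296.
Sample means are xbar = 11.6000 and ybar = 50.0000.
Intercept: b0 = 50.0000 - (3.8296)(11.6000) = 5.5764.

5.5764


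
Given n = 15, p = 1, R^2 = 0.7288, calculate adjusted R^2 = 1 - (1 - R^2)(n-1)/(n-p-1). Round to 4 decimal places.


Plug in: Adj R^2 = 1 - (1 - 0.7288) * 14/13.
= 1 - 0.2712 * 14/13
= 1 - 3.7968 / 13
= 1 - 0.2921 = 0.7079.

0.7079


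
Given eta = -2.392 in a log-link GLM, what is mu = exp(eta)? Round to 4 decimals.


Apply the inverse link:
mu = e^-2.392 = 0.0914.

0.0914


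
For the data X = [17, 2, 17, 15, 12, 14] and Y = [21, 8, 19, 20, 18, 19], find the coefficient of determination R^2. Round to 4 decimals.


Fit the OLS line: b0 = 6.9559, b1 = 0.8216.
SSres = 6.2791.
SStot = 113.5000.
R^2 = 1 - 6.2791/113.5000 = 0.9447.

0.9447


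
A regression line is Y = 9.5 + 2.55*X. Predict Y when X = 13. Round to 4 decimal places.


Substitute X = 13 into the equation:
Y = 9.5 + 2.55 * 13 = 9.5 + 33.1500 = 42.6500.

42.6500


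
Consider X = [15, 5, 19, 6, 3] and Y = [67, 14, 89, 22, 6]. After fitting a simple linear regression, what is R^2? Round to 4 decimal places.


Fit the OLS line: b0 = -10.3279, b1 = 5.2008.
SSres = 5.3279.
SStot = 5285.2000.
R^2 = 1 - 5.3279/5285.2000 = 0.9990.

0.9990


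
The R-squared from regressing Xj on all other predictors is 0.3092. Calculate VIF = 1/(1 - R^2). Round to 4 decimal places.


Using VIF = 1/(1 - R^2_j):
1 - 0.3092 = 0.6908.
VIF = 1.4476.

1.4476


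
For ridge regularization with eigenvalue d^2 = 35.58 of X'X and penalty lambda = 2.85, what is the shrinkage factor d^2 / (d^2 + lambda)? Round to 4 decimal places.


Denominator = d^2 + lambda = 35.58 + 2.85 = 38.4300.
Shrinkage = 35.58 / 38.4300 = 0.9258.

0.9258


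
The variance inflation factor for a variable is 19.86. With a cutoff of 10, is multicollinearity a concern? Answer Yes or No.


Check: VIF = 19.86 vs threshold = 10.
Since 19.86 >= 10, the answer is Yes.

Yes


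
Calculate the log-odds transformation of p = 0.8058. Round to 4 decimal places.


Compute the odds: 0.8058/0.1942 = 4.1493.
Take the natural log: ln(4.1493) = 1.4229.

1.4229


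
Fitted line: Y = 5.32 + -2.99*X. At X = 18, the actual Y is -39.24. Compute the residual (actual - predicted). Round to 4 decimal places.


Fitted value at X = 18 is yhat = 5.32 + -2.99*18 = -48.5000.
Residual = -39.24 - -48.5000 = 9.2600.

9.2600


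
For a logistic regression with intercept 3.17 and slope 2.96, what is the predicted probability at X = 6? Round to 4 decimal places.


z = 3.17 + 2.96 * 6 = 20.9300.
Sigmoid: P = 1 / (1 + exp(-20.9300)) = 1.0000.

1.0000


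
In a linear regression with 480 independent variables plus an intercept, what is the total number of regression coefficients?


Each predictor gets one coefficient, plus one intercept.
Total parameters = 480 + 1 = 481.

481


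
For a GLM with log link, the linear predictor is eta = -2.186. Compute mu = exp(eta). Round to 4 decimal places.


The inverse log link gives:
mu = exp(-2.186) = 0.1124.

0.1124


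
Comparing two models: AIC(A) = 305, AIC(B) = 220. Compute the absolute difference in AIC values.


Compute |305 - 220| = 85.
Model B has the smaller AIC.

85


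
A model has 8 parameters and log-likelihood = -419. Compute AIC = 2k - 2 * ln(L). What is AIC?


Compute:
2k = 2*8 = 16.
-2*loglik = -2*(-419) = 838.
AIC = 16 + 838 = 854.

854


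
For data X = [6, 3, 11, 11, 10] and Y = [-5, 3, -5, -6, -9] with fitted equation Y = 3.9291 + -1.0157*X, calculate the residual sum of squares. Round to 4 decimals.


Compute predicted values, then residuals = yi - yhat_i.
Residuals: [-2.8349, 2.1180, 2.2436, 1.2436, -2.7721].
SSres = sum(residual^2) = 26.7874.

26.7874


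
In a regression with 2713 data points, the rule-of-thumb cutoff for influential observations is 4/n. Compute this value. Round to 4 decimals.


Cook's distance cutoff = 4/n = 4/2713.
= 0.0015.

0.0015


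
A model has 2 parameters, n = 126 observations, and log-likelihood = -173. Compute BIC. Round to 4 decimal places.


Compute k*ln(n) = 2*ln(126) = 2*4.836282 = 9.672564.
Then -2*loglik = 346.
BIC = 9.672564 + 346 = 355.672564, which rounds to 355.6726.

355.6726


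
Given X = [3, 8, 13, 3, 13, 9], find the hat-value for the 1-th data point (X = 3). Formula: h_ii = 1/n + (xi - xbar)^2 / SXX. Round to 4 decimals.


Compute xbar = 8.1667 with n = 6 observations.
SXX = 100.8333.
Leverage = 1/6 + (3 - 8.1667)^2/100.8333 = 0.4314.

0.4314


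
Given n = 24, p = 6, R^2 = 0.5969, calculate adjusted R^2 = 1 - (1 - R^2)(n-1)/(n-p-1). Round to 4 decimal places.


Adjusted R^2 = 1 - (1 - R^2) * (n-1)/(n-p-1).
(1 - R^2) = 0.4031.
(n-1)/(n-p-1) = 23/17.
(1 - R^2) * (n-1) = 0.4031 * 23 = 9.2713.
Divide by (n-p-1): 9.2713 / 17 = 0.5454.
Adj R^2 = 1 - 0.5454 = 0.4546.

0.4546


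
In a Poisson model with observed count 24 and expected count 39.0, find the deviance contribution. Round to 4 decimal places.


y/mu = 24/39.0 = 0.615385 (approx.), and ln(24/39.0) = -0.485508.
y * ln(y/mu) = 24 * -0.485508 = -11.652192.
y - mu = -15.0.
D = 2 * (-11.652192 - -15.0) = 6.695616, which rounds to 6.6956.

6.6956


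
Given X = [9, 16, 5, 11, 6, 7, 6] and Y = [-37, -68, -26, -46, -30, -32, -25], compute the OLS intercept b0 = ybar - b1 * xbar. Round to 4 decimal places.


Compute b1 = -3.8806 from the OLS formula.
With xbar = 8.5714 and ybar = -37.7143, the intercept is:
b0 = -37.7143 - -3.8806 * 8.5714 = -4.4522.

-4.4522
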